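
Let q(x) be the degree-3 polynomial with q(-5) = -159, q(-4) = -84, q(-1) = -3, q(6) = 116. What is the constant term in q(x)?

-4

Build the Lagrange basis polynomials:
L_0(x) = (x + 4)(x + 1)(x - 6) / [-44] = -(1/44)x^3 + (1/44)x^2 + (13/22)x + 6/11
L_1(x) = (x + 5)(x + 1)(x - 6) / [30] = (1/30)x^3 - (31/30)x - 1
L_2(x) = (x + 5)(x + 4)(x - 6) / [-84] = -(1/84)x^3 - (1/28)x^2 + (17/42)x + 10/7
L_3(x) = (x + 5)(x + 4)(x + 1) / [770] = (1/770)x^3 + (1/77)x^2 + (29/770)x + 2/77
q(x) = (-159)·L_0 + (-84)·L_1 + (-3)·L_2 + 116·L_3
Only the constant term is needed; take it from each L_i and combine:
(-159)·(6/11) + (-84)·(-1) + (-3)·(10/7) + 116·(2/77) = -4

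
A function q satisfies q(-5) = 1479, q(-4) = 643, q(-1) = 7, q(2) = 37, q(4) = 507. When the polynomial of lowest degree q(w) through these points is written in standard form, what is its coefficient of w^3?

-1

Build the Lagrange basis polynomials:
L_0(w) = (w + 4)(w + 1)(w - 2)(w - 4) / [252] = (1/252)w^4 - (1/252)w^3 - (1/14)w^2 + (4/63)w + 8/63
L_1(w) = (w + 5)(w + 1)(w - 2)(w - 4) / [-144] = -(1/144)w^4 + (23/144)w^2 - (1/8)w - 5/18
L_2(w) = (w + 5)(w + 4)(w - 2)(w - 4) / [180] = (1/180)w^4 + (1/60)w^3 - (13/90)w^2 - (4/15)w + 8/9
L_3(w) = (w + 5)(w + 4)(w + 1)(w - 4) / [-252] = -(1/252)w^4 - (1/42)w^3 + (11/252)w^2 + (8/21)w + 20/63
L_4(w) = (w + 5)(w + 4)(w + 1)(w - 2) / [720] = (1/720)w^4 + (1/90)w^3 + (1/80)w^2 - (19/360)w - 1/18
q(w) = 1479·L_0 + 643·L_1 + 7·L_2 + 37·L_3 + 507·L_4
Only the coefficient of w^3 is needed; take it from each L_i and combine:
1479·(-1/252) + 643·(0) + 7·(1/60) + 37·(-1/42) + 507·(1/90) = -1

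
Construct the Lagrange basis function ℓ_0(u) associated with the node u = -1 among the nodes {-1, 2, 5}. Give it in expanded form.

ℓ_0(u) = (1/18)u^2 - (7/18)u + 5/9

ℓ_0(u) = (u - 2)(u - 5) / [(-3)·(-6)]
       = (u^2 - 7u + 10) / (18)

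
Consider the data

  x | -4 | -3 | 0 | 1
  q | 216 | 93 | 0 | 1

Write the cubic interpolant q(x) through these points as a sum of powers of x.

q(x) = -3x^3 + 2x^2 + 2x

L_0(x) = (x + 3)x(x - 1) / [-20] = -(1/20)x^3 - (1/10)x^2 + (3/20)x
L_1(x) = (x + 4)x(x - 1) / [12] = (1/12)x^3 + (1/4)x^2 - (1/3)x
L_2(x) = (x + 4)(x + 3)(x - 1) / [-12] = -(1/12)x^3 - (1/2)x^2 - (5/12)x + 1
L_3(x) = (x + 4)(x + 3)x / [20] = (1/20)x^3 + (7/20)x^2 + (3/5)x
q(x) = 216·L_0 + 93·L_1 + 0·L_2 + 1·L_3
  216·L_0(x) = -(54/5)x^3 - (108/5)x^2 + (162/5)x
  93·L_1(x) = (31/4)x^3 + (93/4)x^2 - 31x
  0·L_2(x) = 0
  1·L_3(x) = (1/20)x^3 + (7/20)x^2 + (3/5)x
Adding term by term: -3x^3 + 2x^2 + 2x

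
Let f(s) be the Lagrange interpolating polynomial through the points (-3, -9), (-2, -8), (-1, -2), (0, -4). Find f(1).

Evaluate each Lagrange basis at s = 1:
L_0(1) = (3)·(2)·(1)/[(-1)·(-2)·(-3)] = -1
L_1(1) = (4)·(2)·(1)/[(1)·(-1)·(-2)] = 4
L_2(1) = (4)·(3)·(1)/[(2)·(1)·(-1)] = -6
L_3(1) = (4)·(3)·(2)/[(3)·(2)·(1)] = 4
Sum: (-9)·(-1) + (-8)·(4) + (-2)·(-6) + (-4)·(4) = -27

-27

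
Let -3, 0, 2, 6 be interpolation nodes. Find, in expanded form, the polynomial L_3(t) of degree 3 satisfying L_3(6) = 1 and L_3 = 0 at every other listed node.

L_3(t) = (t + 3)t(t - 2) / [(9)·(6)·(4)]
       = (t^3 + t^2 - 6t) / (216)

L_3(t) = (1/216)t^3 + (1/216)t^2 - (1/36)t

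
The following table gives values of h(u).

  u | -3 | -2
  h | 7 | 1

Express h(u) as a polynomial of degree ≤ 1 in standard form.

h(u) = -6u - 11

Build the Lagrange basis polynomials:
L_0(u) = (u + 2) / [-1] = -u - 2
L_1(u) = (u + 3) / [1] = u + 3
h(u) = 7·L_0 + 1·L_1
  7·L_0(u) = -7u - 14
  1·L_1(u) = u + 3
Adding term by term: -6u - 11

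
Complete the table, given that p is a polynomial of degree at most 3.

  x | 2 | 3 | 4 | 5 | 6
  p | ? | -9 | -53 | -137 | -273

7

The 4 known values determine p uniquely (degree ≤ 3).
Evaluate each Lagrange basis at x = 2:
L_0(2) = (-2)·(-3)·(-4)/[(-1)·(-2)·(-3)] = 4
L_1(2) = (-1)·(-3)·(-4)/[(1)·(-1)·(-2)] = -6
L_2(2) = (-1)·(-2)·(-4)/[(2)·(1)·(-1)] = 4
L_3(2) = (-1)·(-2)·(-3)/[(3)·(2)·(1)] = -1
Sum: (-9)·(4) + (-53)·(-6) + (-137)·(4) + (-273)·(-1) = 7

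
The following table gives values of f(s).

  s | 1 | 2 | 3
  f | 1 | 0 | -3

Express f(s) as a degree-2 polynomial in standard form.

Build the Lagrange basis polynomials:
L_0(s) = (s - 2)(s - 3) / [2] = (1/2)s^2 - (5/2)s + 3
L_1(s) = (s - 1)(s - 3) / [-1] = -s^2 + 4s - 3
L_2(s) = (s - 1)(s - 2) / [2] = (1/2)s^2 - (3/2)s + 1
f(s) = 1·L_0 + 0·L_1 + (-3)·L_2
  1·L_0(s) = (1/2)s^2 - (5/2)s + 3
  0·L_1(s) = 0
  (-3)·L_2(s) = -(3/2)s^2 + (9/2)s - 3
Adding term by term: -s^2 + 2s

f(s) = -s^2 + 2s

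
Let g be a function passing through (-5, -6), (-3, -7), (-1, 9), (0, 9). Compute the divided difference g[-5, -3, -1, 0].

g[-5,-3] = (-7 - (-6)) / (-3 - (-5)) = -1/2
g[-3,-1] = (9 - (-7)) / (-1 - (-3)) = 8
g[-1,0] = (9 - 9) / (0 - (-1)) = 0
g[-5,-3,-1] = (8 - (-1/2)) / (-1 - (-5)) = 17/8
g[-3,-1,0] = (0 - 8) / (0 - (-3)) = -8/3
g[-5,-3,-1,0] = (-8/3 - 17/8) / (0 - (-5)) = -23/24

-23/24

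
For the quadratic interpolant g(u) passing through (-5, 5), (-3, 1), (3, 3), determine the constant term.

L_0(u) = (u + 3)(u - 3) / [16] = (1/16)u^2 - 9/16
L_1(u) = (u + 5)(u - 3) / [-12] = -(1/12)u^2 - (1/6)u + 5/4
L_2(u) = (u + 5)(u + 3) / [48] = (1/48)u^2 + (1/6)u + 5/16
g(u) = 5·L_0 + 1·L_1 + 3·L_2
Only the constant term is needed; take it from each L_i and combine:
5·(-9/16) + 1·(5/4) + 3·(5/16) = -5/8

-5/8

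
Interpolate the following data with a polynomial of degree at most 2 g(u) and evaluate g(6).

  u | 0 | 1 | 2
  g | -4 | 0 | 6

50

L_0(6) = (5)·(4)/[(-1)·(-2)] = 10
L_1(6) = (6)·(4)/[(1)·(-1)] = -24
L_2(6) = (6)·(5)/[(2)·(1)] = 15
Sum: (-4)·(10) + 0 + 6·(15) = 50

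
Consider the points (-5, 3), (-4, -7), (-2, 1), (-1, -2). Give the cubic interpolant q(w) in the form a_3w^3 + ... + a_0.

q(w) = -(7/4)w^3 - (175/12)w^2 - (69/2)w - 71/3

Newton's divided differences:
q[-5,-4] = (-7 - 3) / (-4 - (-5)) = -10
q[-4,-2] = (1 - (-7)) / (-2 - (-4)) = 4
q[-2,-1] = (-2 - 1) / (-1 - (-2)) = -3
q[-5,-4,-2] = (4 - (-10)) / (-2 - (-5)) = 14/3
q[-4,-2,-1] = (-3 - 4) / (-1 - (-4)) = -7/3
q[-5,-4,-2,-1] = (-7/3 - 14/3) / (-1 - (-5)) = -7/4
q(w) = 3 + (-10)·(w + 5) + (14/3)·(w + 5)(w + 4) + (-7/4)·(w + 5)(w + 4)(w + 2)
Expanding: q(w) = -(7/4)w^3 - (175/12)w^2 - (69/2)w - 71/3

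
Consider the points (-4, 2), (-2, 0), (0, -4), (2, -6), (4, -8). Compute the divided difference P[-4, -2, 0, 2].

P[-4,-2] = (0 - 2) / (-2 - (-4)) = -1
P[-2,0] = (-4 - 0) / (0 - (-2)) = -2
P[0,2] = (-6 - (-4)) / (2 - 0) = -1
P[-4,-2,0] = (-2 - (-1)) / (0 - (-4)) = -1/4
P[-2,0,2] = (-1 - (-2)) / (2 - (-2)) = 1/4
P[-4,-2,0,2] = (1/4 - (-1/4)) / (2 - (-4)) = 1/12

1/12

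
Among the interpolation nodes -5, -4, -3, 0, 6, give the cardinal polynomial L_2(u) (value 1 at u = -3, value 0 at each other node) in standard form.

L_2(u) = (1/54)u^4 + (1/18)u^3 - (17/27)u^2 - (20/9)u

L_2(u) = (u + 5)(u + 4)u(u - 6) / [(2)·(1)·(-3)·(-9)]
       = (u^4 + 3u^3 - 34u^2 - 120u) / (54)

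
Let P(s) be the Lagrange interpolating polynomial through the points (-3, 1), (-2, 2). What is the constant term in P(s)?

4

Build the Lagrange basis polynomials:
L_0(s) = (s + 2) / [-1] = -s - 2
L_1(s) = (s + 3) / [1] = s + 3
P(s) = 1·L_0 + 2·L_1
Only the constant term is needed; take it from each L_i and combine:
1·(-2) + 2·(3) = 4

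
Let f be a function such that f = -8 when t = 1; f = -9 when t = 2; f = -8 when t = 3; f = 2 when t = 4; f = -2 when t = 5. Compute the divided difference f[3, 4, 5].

f[3,4] = (2 - (-8)) / (4 - 3) = 10
f[4,5] = (-2 - 2) / (5 - 4) = -4
f[3,4,5] = (-4 - 10) / (5 - 3) = -7

-7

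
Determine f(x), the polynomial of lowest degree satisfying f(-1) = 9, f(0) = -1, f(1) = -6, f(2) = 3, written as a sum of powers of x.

f(x) = (3/2)x^3 + (5/2)x^2 - 9x - 1

Build the Lagrange basis polynomials:
L_0(x) = x(x - 1)(x - 2) / [-6] = -(1/6)x^3 + (1/2)x^2 - (1/3)x
L_1(x) = (x + 1)(x - 1)(x - 2) / [2] = (1/2)x^3 - x^2 - (1/2)x + 1
L_2(x) = (x + 1)x(x - 2) / [-2] = -(1/2)x^3 + (1/2)x^2 + x
L_3(x) = (x + 1)x(x - 1) / [6] = (1/6)x^3 - (1/6)x
f(x) = 9·L_0 + (-1)·L_1 + (-6)·L_2 + 3·L_3
  9·L_0(x) = -(3/2)x^3 + (9/2)x^2 - 3x
  (-1)·L_1(x) = -(1/2)x^3 + x^2 + (1/2)x - 1
  (-6)·L_2(x) = 3x^3 - 3x^2 - 6x
  3·L_3(x) = (1/2)x^3 - (1/2)x
Adding term by term: (3/2)x^3 + (5/2)x^2 - 9x - 1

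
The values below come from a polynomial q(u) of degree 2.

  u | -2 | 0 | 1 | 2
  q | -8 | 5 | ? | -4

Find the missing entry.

The 3 known values determine q uniquely (degree ≤ 2).
Evaluate each Lagrange basis at u = 1:
L_0(1) = (1)·(-1)/[(-2)·(-4)] = -1/8
L_1(1) = (3)·(-1)/[(2)·(-2)] = 3/4
L_2(1) = (3)·(1)/[(4)·(2)] = 3/8
Sum: (-8)·(-1/8) + 5·(3/4) + (-4)·(3/8) = 13/4

13/4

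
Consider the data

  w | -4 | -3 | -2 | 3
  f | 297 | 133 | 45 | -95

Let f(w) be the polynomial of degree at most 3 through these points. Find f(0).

1

L_0(0) = (3)·(2)·(-3)/[(-1)·(-2)·(-7)] = 9/7
L_1(0) = (4)·(2)·(-3)/[(1)·(-1)·(-6)] = -4
L_2(0) = (4)·(3)·(-3)/[(2)·(1)·(-5)] = 18/5
L_3(0) = (4)·(3)·(2)/[(7)·(6)·(5)] = 4/35
Sum: 297·(9/7) + 133·(-4) + 45·(18/5) + (-95)·(4/35) = 1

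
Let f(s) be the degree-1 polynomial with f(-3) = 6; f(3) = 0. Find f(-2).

5

Evaluate each Lagrange basis at s = -2:
L_0(-2) = (-5)/[(-6)] = 5/6
L_1(-2) = (1)/[(6)] = 1/6
Sum: 6·(5/6) + 0 = 5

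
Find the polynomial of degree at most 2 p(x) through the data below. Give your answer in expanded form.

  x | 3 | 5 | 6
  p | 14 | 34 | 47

L_0(x) = (x - 5)(x - 6) / [6] = (1/6)x^2 - (11/6)x + 5
L_1(x) = (x - 3)(x - 6) / [-2] = -(1/2)x^2 + (9/2)x - 9
L_2(x) = (x - 3)(x - 5) / [3] = (1/3)x^2 - (8/3)x + 5
p(x) = 14·L_0 + 34·L_1 + 47·L_2
  14·L_0(x) = (7/3)x^2 - (77/3)x + 70
  34·L_1(x) = -17x^2 + 153x - 306
  47·L_2(x) = (47/3)x^2 - (376/3)x + 235
Adding term by term: x^2 + 2x - 1

p(x) = x^2 + 2x - 1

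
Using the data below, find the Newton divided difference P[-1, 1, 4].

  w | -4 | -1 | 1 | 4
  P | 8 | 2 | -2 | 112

P[-1,1] = (-2 - 2) / (1 - (-1)) = -2
P[1,4] = (112 - (-2)) / (4 - 1) = 38
P[-1,1,4] = (38 - (-2)) / (4 - (-1)) = 8

8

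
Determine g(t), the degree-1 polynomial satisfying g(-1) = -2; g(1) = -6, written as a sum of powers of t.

Build the Lagrange basis polynomials:
L_0(t) = (t - 1) / [-2] = -(1/2)t + 1/2
L_1(t) = (t + 1) / [2] = (1/2)t + 1/2
g(t) = (-2)·L_0 + (-6)·L_1
  (-2)·L_0(t) = t - 1
  (-6)·L_1(t) = -3t - 3
Adding term by term: -2t - 4

g(t) = -2t - 4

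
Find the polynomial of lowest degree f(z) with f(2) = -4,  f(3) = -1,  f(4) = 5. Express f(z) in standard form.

f(z) = (3/2)z^2 - (9/2)z - 1

Newton's divided differences:
f[2,3] = (-1 - (-4)) / (3 - 2) = 3
f[3,4] = (5 - (-1)) / (4 - 3) = 6
f[2,3,4] = (6 - 3) / (4 - 2) = 3/2
f(z) = -4 + 3·(z - 2) + (3/2)·(z - 2)(z - 3)
Expanding: f(z) = (3/2)z^2 - (9/2)z - 1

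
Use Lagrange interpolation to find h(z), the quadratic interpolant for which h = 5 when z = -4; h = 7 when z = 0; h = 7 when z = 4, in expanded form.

h(z) = -(1/16)z^2 + (1/4)z + 7

Build the Lagrange basis polynomials:
L_0(z) = z(z - 4) / [32] = (1/32)z^2 - (1/8)z
L_1(z) = (z + 4)(z - 4) / [-16] = -(1/16)z^2 + 1
L_2(z) = (z + 4)z / [32] = (1/32)z^2 + (1/8)z
h(z) = 5·L_0 + 7·L_1 + 7·L_2
  5·L_0(z) = (5/32)z^2 - (5/8)z
  7·L_1(z) = -(7/16)z^2 + 7
  7·L_2(z) = (7/32)z^2 + (7/8)z
Adding term by term: -(1/16)z^2 + (1/4)z + 7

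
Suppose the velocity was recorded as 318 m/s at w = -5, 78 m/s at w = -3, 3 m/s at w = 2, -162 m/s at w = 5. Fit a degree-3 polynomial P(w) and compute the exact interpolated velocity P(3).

Using Newton's divided-difference form:
P[-5,-3] = (78 - 318) / (-3 - (-5)) = -120
P[-3,2] = (3 - 78) / (2 - (-3)) = -15
P[2,5] = (-162 - 3) / (5 - 2) = -55
P[-5,-3,2] = (-15 - (-120)) / (2 - (-5)) = 15
P[-3,2,5] = (-55 - (-15)) / (5 - (-3)) = -5
P[-5,-3,2,5] = (-5 - 15) / (5 - (-5)) = -2
P(3) = 318 + (-120)·(8) + 15·(8)·(6) + (-2)·(8)·(6)·(1) = -18

-18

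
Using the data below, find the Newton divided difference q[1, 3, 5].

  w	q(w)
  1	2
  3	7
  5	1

-11/8

q[1,3] = (7 - 2) / (3 - 1) = 5/2
q[3,5] = (1 - 7) / (5 - 3) = -3
q[1,3,5] = (-3 - 5/2) / (5 - 1) = -11/8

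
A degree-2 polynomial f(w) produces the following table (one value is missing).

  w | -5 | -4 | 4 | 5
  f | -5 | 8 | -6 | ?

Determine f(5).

The 3 known values determine f uniquely (degree ≤ 2).
Evaluate each Lagrange basis at w = 5:
L_0(5) = (9)·(1)/[(-1)·(-9)] = 1
L_1(5) = (10)·(1)/[(1)·(-8)] = -5/4
L_2(5) = (10)·(9)/[(9)·(8)] = 5/4
Sum: (-5)·(1) + 8·(-5/4) + (-6)·(5/4) = -45/2

-45/2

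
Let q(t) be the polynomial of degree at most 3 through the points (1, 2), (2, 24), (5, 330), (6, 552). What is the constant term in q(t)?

Build the Lagrange basis polynomials:
L_0(t) = (t - 2)(t - 5)(t - 6) / [-20] = -(1/20)t^3 + (13/20)t^2 - (13/5)t + 3
L_1(t) = (t - 1)(t - 5)(t - 6) / [12] = (1/12)t^3 - t^2 + (41/12)t - 5/2
L_2(t) = (t - 1)(t - 2)(t - 6) / [-12] = -(1/12)t^3 + (3/4)t^2 - (5/3)t + 1
L_3(t) = (t - 1)(t - 2)(t - 5) / [20] = (1/20)t^3 - (2/5)t^2 + (17/20)t - 1/2
q(t) = 2·L_0 + 24·L_1 + 330·L_2 + 552·L_3
Only the constant term is needed; take it from each L_i and combine:
2·(3) + 24·(-5/2) + 330·(1) + 552·(-1/2) = 0

0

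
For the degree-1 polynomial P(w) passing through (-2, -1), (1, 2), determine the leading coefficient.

The leading coefficient equals the top divided difference P[-2,1].
P[-2,1] = (2 - (-1)) / (1 - (-2)) = 1

1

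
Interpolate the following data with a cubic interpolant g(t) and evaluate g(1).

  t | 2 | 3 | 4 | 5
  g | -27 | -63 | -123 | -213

L_0(1) = (-2)·(-3)·(-4)/[(-1)·(-2)·(-3)] = 4
L_1(1) = (-1)·(-3)·(-4)/[(1)·(-1)·(-2)] = -6
L_2(1) = (-1)·(-2)·(-4)/[(2)·(1)·(-1)] = 4
L_3(1) = (-1)·(-2)·(-3)/[(3)·(2)·(1)] = -1
Sum: (-27)·(4) + (-63)·(-6) + (-123)·(4) + (-213)·(-1) = -9

-9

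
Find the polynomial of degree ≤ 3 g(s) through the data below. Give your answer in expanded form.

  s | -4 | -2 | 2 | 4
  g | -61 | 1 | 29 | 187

L_0(s) = (s + 2)(s - 2)(s - 4) / [-96] = -(1/96)s^3 + (1/24)s^2 + (1/24)s - 1/6
L_1(s) = (s + 4)(s - 2)(s - 4) / [48] = (1/48)s^3 - (1/24)s^2 - (1/3)s + 2/3
L_2(s) = (s + 4)(s + 2)(s - 4) / [-48] = -(1/48)s^3 - (1/24)s^2 + (1/3)s + 2/3
L_3(s) = (s + 4)(s + 2)(s - 2) / [96] = (1/96)s^3 + (1/24)s^2 - (1/24)s - 1/6
g(s) = (-61)·L_0 + 1·L_1 + 29·L_2 + 187·L_3
  (-61)·L_0(s) = (61/96)s^3 - (61/24)s^2 - (61/24)s + 61/6
  1·L_1(s) = (1/48)s^3 - (1/24)s^2 - (1/3)s + 2/3
  29·L_2(s) = -(29/48)s^3 - (29/24)s^2 + (29/3)s + 58/3
  187·L_3(s) = (187/96)s^3 + (187/24)s^2 - (187/24)s - 187/6
Adding term by term: 2s^3 + 4s^2 - s - 1

g(s) = 2s^3 + 4s^2 - s - 1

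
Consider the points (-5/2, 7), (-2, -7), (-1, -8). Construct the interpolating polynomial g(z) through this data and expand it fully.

L_0(z) = (z + 2)(z + 1) / [3/4] = (4/3)z^2 + 4z + 8/3
L_1(z) = (z + 5/2)(z + 1) / [-1/2] = -2z^2 - 7z - 5
L_2(z) = (z + 5/2)(z + 2) / [3/2] = (2/3)z^2 + 3z + 10/3
g(z) = 7·L_0 + (-7)·L_1 + (-8)·L_2
  7·L_0(z) = (28/3)z^2 + 28z + 56/3
  (-7)·L_1(z) = 14z^2 + 49z + 35
  (-8)·L_2(z) = -(16/3)z^2 - 24z - 80/3
Adding term by term: 18z^2 + 53z + 27

g(z) = 18z^2 + 53z + 27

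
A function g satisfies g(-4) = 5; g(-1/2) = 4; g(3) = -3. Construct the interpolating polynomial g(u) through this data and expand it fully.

g(u) = -(12/49)u^2 - (68/49)u + 165/49

Newton's divided differences:
g[-4,-1/2] = (4 - 5) / (-1/2 - (-4)) = -2/7
g[-1/2,3] = (-3 - 4) / (3 - (-1/2)) = -2
g[-4,-1/2,3] = (-2 - (-2/7)) / (3 - (-4)) = -12/49
g(u) = 5 + (-2/7)·(u + 4) + (-12/49)·(u + 4)(u + 1/2)
Expanding: g(u) = -(12/49)u^2 - (68/49)u + 165/49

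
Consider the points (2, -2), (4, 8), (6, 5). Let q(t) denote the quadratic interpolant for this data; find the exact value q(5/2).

55/32

Evaluate each Lagrange basis at t = 5/2:
L_0(5/2) = (-3/2)·(-7/2)/[(-2)·(-4)] = 21/32
L_1(5/2) = (1/2)·(-7/2)/[(2)·(-2)] = 7/16
L_2(5/2) = (1/2)·(-3/2)/[(4)·(2)] = -3/32
Sum: (-2)·(21/32) + 8·(7/16) + 5·(-3/32) = 55/32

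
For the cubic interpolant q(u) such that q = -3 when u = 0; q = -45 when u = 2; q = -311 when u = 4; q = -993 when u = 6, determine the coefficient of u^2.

L_0(u) = (u - 2)(u - 4)(u - 6) / [-48] = -(1/48)u^3 + (1/4)u^2 - (11/12)u + 1
L_1(u) = u(u - 4)(u - 6) / [16] = (1/16)u^3 - (5/8)u^2 + (3/2)u
L_2(u) = u(u - 2)(u - 6) / [-16] = -(1/16)u^3 + (1/2)u^2 - (3/4)u
L_3(u) = u(u - 2)(u - 4) / [48] = (1/48)u^3 - (1/8)u^2 + (1/6)u
q(u) = (-3)·L_0 + (-45)·L_1 + (-311)·L_2 + (-993)·L_3
Only the coefficient of u^2 is needed; take it from each L_i and combine:
(-3)·(1/4) + (-45)·(-5/8) + (-311)·(1/2) + (-993)·(-1/8) = -4

-4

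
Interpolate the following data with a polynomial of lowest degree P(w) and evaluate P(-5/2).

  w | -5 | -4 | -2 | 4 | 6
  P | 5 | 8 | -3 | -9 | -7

36235/50688

Using Newton's divided-difference form:
P[-5,-4] = (8 - 5) / (-4 - (-5)) = 3
P[-4,-2] = (-3 - 8) / (-2 - (-4)) = -11/2
P[-2,4] = (-9 - (-3)) / (4 - (-2)) = -1
P[4,6] = (-7 - (-9)) / (6 - 4) = 1
P[-5,-4,-2] = (-11/2 - 3) / (-2 - (-5)) = -17/6
P[-4,-2,4] = (-1 - (-11/2)) / (4 - (-4)) = 9/16
P[-2,4,6] = (1 - (-1)) / (6 - (-2)) = 1/4
P[-5,-4,-2,4] = (9/16 - (-17/6)) / (4 - (-5)) = 163/432
P[-4,-2,4,6] = (1/4 - 9/16) / (6 - (-4)) = -1/32
P[-5,-4,-2,4,6] = (-1/32 - 163/432) / (6 - (-5)) = -353/9504
P(-5/2) = 5 + 3·(5/2) + (-17/6)·(5/2)·(3/2) + (163/432)·(5/2)·(3/2)·(-1/2) + (-353/9504)·(5/2)·(3/2)·(-1/2)·(-13/2) = 36235/50688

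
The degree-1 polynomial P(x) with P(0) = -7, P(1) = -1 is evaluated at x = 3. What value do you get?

11

L_0(3) = (2)/[(-1)] = -2
L_1(3) = (3)/[(1)] = 3
Sum: (-7)·(-2) + (-1)·(3) = 11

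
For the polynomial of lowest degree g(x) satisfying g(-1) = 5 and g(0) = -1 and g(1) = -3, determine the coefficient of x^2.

2

L_0(x) = x(x - 1) / [2] = (1/2)x^2 - (1/2)x
L_1(x) = (x + 1)(x - 1) / [-1] = -x^2 + 1
L_2(x) = (x + 1)x / [2] = (1/2)x^2 + (1/2)x
g(x) = 5·L_0 + (-1)·L_1 + (-3)·L_2
Only the coefficient of x^2 is needed; take it from each L_i and combine:
5·(1/2) + (-1)·(-1) + (-3)·(1/2) = 2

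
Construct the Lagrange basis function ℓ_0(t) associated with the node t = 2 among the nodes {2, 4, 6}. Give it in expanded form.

ℓ_0(t) = (t - 4)(t - 6) / [(-2)·(-4)]
       = (t^2 - 10t + 24) / (8)

ℓ_0(t) = (1/8)t^2 - (5/4)t + 3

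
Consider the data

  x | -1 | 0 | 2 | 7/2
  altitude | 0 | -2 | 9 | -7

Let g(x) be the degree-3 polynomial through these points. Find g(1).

L_0(1) = (1)·(-1)·(-5/2)/[(-1)·(-3)·(-9/2)] = -5/27
L_1(1) = (2)·(-1)·(-5/2)/[(1)·(-2)·(-7/2)] = 5/7
L_2(1) = (2)·(1)·(-5/2)/[(3)·(2)·(-3/2)] = 5/9
L_3(1) = (2)·(1)·(-1)/[(9/2)·(7/2)·(3/2)] = -16/189
Sum: 0 + (-2)·(5/7) + 9·(5/9) + (-7)·(-16/189) = 787/189

787/189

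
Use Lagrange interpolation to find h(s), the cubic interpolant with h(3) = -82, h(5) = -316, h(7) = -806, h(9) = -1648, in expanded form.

L_0(s) = (s - 5)(s - 7)(s - 9) / [-48] = -(1/48)s^3 + (7/16)s^2 - (143/48)s + 105/16
L_1(s) = (s - 3)(s - 7)(s - 9) / [16] = (1/16)s^3 - (19/16)s^2 + (111/16)s - 189/16
L_2(s) = (s - 3)(s - 5)(s - 9) / [-16] = -(1/16)s^3 + (17/16)s^2 - (87/16)s + 135/16
L_3(s) = (s - 3)(s - 5)(s - 7) / [48] = (1/48)s^3 - (5/16)s^2 + (71/48)s - 35/16
h(s) = (-82)·L_0 + (-316)·L_1 + (-806)·L_2 + (-1648)·L_3
  (-82)·L_0(s) = (41/24)s^3 - (287/8)s^2 + (5863/24)s - 4305/8
  (-316)·L_1(s) = -(79/4)s^3 + (1501/4)s^2 - (8769/4)s + 14931/4
  (-806)·L_2(s) = (403/8)s^3 - (6851/8)s^2 + (35061/8)s - 54405/8
  (-1648)·L_3(s) = -(103/3)s^3 + 515s^2 - (7313/3)s + 3605
Adding term by term: -2s^3 - 2s^2 - 3s - 1

h(s) = -2s^3 - 2s^2 - 3s - 1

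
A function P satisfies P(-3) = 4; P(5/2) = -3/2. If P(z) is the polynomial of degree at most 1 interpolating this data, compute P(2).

Evaluate each Lagrange basis at z = 2:
L_0(2) = (-1/2)/[(-11/2)] = 1/11
L_1(2) = (5)/[(11/2)] = 10/11
Sum: 4·(1/11) + (-3/2)·(10/11) = -1

-1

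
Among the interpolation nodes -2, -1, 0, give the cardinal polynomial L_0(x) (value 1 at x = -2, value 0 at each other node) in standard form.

L_0(x) = (x + 1)x / [(-1)·(-2)]
       = (x^2 + x) / (2)

L_0(x) = (1/2)x^2 + (1/2)x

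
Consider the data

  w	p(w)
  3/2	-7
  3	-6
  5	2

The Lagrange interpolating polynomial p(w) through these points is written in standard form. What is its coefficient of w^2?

L_0(w) = (w - 3)(w - 5) / [21/4] = (4/21)w^2 - (32/21)w + 20/7
L_1(w) = (w - 3/2)(w - 5) / [-3] = -(1/3)w^2 + (13/6)w - 5/2
L_2(w) = (w - 3/2)(w - 3) / [7] = (1/7)w^2 - (9/14)w + 9/14
p(w) = (-7)·L_0 + (-6)·L_1 + 2·L_2
Only the coefficient of w^2 is needed; take it from each L_i and combine:
(-7)·(4/21) + (-6)·(-1/3) + 2·(1/7) = 20/21

20/21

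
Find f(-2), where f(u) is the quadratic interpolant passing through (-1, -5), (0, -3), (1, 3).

-3

Evaluate each Lagrange basis at u = -2:
L_0(-2) = (-2)·(-3)/[(-1)·(-2)] = 3
L_1(-2) = (-1)·(-3)/[(1)·(-1)] = -3
L_2(-2) = (-1)·(-2)/[(2)·(1)] = 1
Sum: (-5)·(3) + (-3)·(-3) + 3·(1) = -3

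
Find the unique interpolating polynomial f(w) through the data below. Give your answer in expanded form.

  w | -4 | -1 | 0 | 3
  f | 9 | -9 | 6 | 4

f(w) = -(55/42)w^3 - (109/84)w^2 + (1261/84)w + 6

Newton's divided differences:
f[-4,-1] = (-9 - 9) / (-1 - (-4)) = -6
f[-1,0] = (6 - (-9)) / (0 - (-1)) = 15
f[0,3] = (4 - 6) / (3 - 0) = -2/3
f[-4,-1,0] = (15 - (-6)) / (0 - (-4)) = 21/4
f[-1,0,3] = (-2/3 - 15) / (3 - (-1)) = -47/12
f[-4,-1,0,3] = (-47/12 - 21/4) / (3 - (-4)) = -55/42
f(w) = 9 + (-6)·(w + 4) + (21/4)·(w + 4)(w + 1) + (-55/42)·(w + 4)(w + 1)w
Expanding: f(w) = -(55/42)w^3 - (109/84)w^2 + (1261/84)w + 6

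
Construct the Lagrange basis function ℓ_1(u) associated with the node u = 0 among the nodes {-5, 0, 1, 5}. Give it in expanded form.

ℓ_1(u) = (u + 5)(u - 1)(u - 5) / [(5)·(-1)·(-5)]
       = (u^3 - u^2 - 25u + 25) / (25)

ℓ_1(u) = (1/25)u^3 - (1/25)u^2 - u + 1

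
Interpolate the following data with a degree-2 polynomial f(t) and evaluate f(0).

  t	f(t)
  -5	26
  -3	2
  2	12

-4

Evaluate each Lagrange basis at t = 0:
L_0(0) = (3)·(-2)/[(-2)·(-7)] = -3/7
L_1(0) = (5)·(-2)/[(2)·(-5)] = 1
L_2(0) = (5)·(3)/[(7)·(5)] = 3/7
Sum: 26·(-3/7) + 2·(1) + 12·(3/7) = -4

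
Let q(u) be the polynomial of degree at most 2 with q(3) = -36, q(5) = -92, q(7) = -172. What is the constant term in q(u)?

3

Build the Lagrange basis polynomials:
L_0(u) = (u - 5)(u - 7) / [8] = (1/8)u^2 - (3/2)u + 35/8
L_1(u) = (u - 3)(u - 7) / [-4] = -(1/4)u^2 + (5/2)u - 21/4
L_2(u) = (u - 3)(u - 5) / [8] = (1/8)u^2 - u + 15/8
q(u) = (-36)·L_0 + (-92)·L_1 + (-172)·L_2
Only the constant term is needed; take it from each L_i and combine:
(-36)·(35/8) + (-92)·(-21/4) + (-172)·(15/8) = 3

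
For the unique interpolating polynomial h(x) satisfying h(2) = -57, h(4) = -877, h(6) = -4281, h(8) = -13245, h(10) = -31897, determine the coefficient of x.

Build the Lagrange basis polynomials:
L_0(x) = (x - 4)(x - 6)(x - 8)(x - 10) / [384] = (1/384)x^4 - (7/96)x^3 + (71/96)x^2 - (77/24)x + 5
L_1(x) = (x - 2)(x - 6)(x - 8)(x - 10) / [-96] = -(1/96)x^4 + (13/48)x^3 - (59/24)x^2 + (107/12)x - 10
L_2(x) = (x - 2)(x - 4)(x - 8)(x - 10) / [64] = (1/64)x^4 - (3/8)x^3 + (49/16)x^2 - (39/4)x + 10
L_3(x) = (x - 2)(x - 4)(x - 6)(x - 10) / [-96] = -(1/96)x^4 + (11/48)x^3 - (41/24)x^2 + (61/12)x - 5
L_4(x) = (x - 2)(x - 4)(x - 6)(x - 8) / [384] = (1/384)x^4 - (5/96)x^3 + (35/96)x^2 - (25/24)x + 1
h(x) = (-57)·L_0 + (-877)·L_1 + (-4281)·L_2 + (-13245)·L_3 + (-31897)·L_4
Only the coefficient of x is needed; take it from each L_i and combine:
(-57)·(-77/24) + (-877)·(107/12) + (-4281)·(-39/4) + (-13245)·(61/12) + (-31897)·(-25/24) = 0

0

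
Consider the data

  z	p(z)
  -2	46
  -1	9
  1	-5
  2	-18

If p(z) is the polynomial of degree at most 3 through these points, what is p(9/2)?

-1699/8

L_0(9/2) = (11/2)·(7/2)·(5/2)/[(-1)·(-3)·(-4)] = -385/96
L_1(9/2) = (13/2)·(7/2)·(5/2)/[(1)·(-2)·(-3)] = 455/48
L_2(9/2) = (13/2)·(11/2)·(5/2)/[(3)·(2)·(-1)] = -715/48
L_3(9/2) = (13/2)·(11/2)·(7/2)/[(4)·(3)·(1)] = 1001/96
Sum: 46·(-385/96) + 9·(455/48) + (-5)·(-715/48) + (-18)·(1001/96) = -1699/8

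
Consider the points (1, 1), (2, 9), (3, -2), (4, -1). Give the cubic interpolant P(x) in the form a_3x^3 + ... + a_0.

P(x) = (31/6)x^3 - (81/2)x^2 + (280/3)x - 57

Newton's divided differences:
P[1,2] = (9 - 1) / (2 - 1) = 8
P[2,3] = (-2 - 9) / (3 - 2) = -11
P[3,4] = (-1 - (-2)) / (4 - 3) = 1
P[1,2,3] = (-11 - 8) / (3 - 1) = -19/2
P[2,3,4] = (1 - (-11)) / (4 - 2) = 6
P[1,2,3,4] = (6 - (-19/2)) / (4 - 1) = 31/6
P(x) = 1 + 8·(x - 1) + (-19/2)·(x - 1)(x - 2) + (31/6)·(x - 1)(x - 2)(x - 3)
Expanding: P(x) = (31/6)x^3 - (81/2)x^2 + (280/3)x - 57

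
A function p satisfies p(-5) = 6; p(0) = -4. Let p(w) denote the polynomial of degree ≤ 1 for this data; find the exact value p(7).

Evaluate each Lagrange basis at w = 7:
L_0(7) = (7)/[(-5)] = -7/5
L_1(7) = (12)/[(5)] = 12/5
Sum: 6·(-7/5) + (-4)·(12/5) = -18

-18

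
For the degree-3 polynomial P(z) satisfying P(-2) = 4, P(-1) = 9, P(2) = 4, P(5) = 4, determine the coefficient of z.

Build the Lagrange basis polynomials:
L_0(z) = (z + 1)(z - 2)(z - 5) / [-28] = -(1/28)z^3 + (3/14)z^2 - (3/28)z - 5/14
L_1(z) = (z + 2)(z - 2)(z - 5) / [18] = (1/18)z^3 - (5/18)z^2 - (2/9)z + 10/9
L_2(z) = (z + 2)(z + 1)(z - 5) / [-36] = -(1/36)z^3 + (1/18)z^2 + (13/36)z + 5/18
L_3(z) = (z + 2)(z + 1)(z - 2) / [126] = (1/126)z^3 + (1/126)z^2 - (2/63)z - 2/63
P(z) = 4·L_0 + 9·L_1 + 4·L_2 + 4·L_3
Only the coefficient of z is needed; take it from each L_i and combine:
4·(-3/28) + 9·(-2/9) + 4·(13/36) + 4·(-2/63) = -10/9

-10/9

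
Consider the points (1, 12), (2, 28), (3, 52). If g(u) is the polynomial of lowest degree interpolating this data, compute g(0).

Evaluate each Lagrange basis at u = 0:
L_0(0) = (-2)·(-3)/[(-1)·(-2)] = 3
L_1(0) = (-1)·(-3)/[(1)·(-1)] = -3
L_2(0) = (-1)·(-2)/[(2)·(1)] = 1
Sum: 12·(3) + 28·(-3) + 52·(1) = 4

4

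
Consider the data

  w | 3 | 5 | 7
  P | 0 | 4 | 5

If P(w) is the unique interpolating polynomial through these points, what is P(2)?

-25/8

L_0(2) = (-3)·(-5)/[(-2)·(-4)] = 15/8
L_1(2) = (-1)·(-5)/[(2)·(-2)] = -5/4
L_2(2) = (-1)·(-3)/[(4)·(2)] = 3/8
Sum: 0 + 4·(-5/4) + 5·(3/8) = -25/8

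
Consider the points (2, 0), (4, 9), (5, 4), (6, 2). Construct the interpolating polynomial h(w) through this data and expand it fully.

Newton's divided differences:
h[2,4] = (9 - 0) / (4 - 2) = 9/2
h[4,5] = (4 - 9) / (5 - 4) = -5
h[5,6] = (2 - 4) / (6 - 5) = -2
h[2,4,5] = (-5 - 9/2) / (5 - 2) = -19/6
h[4,5,6] = (-2 - (-5)) / (6 - 4) = 3/2
h[2,4,5,6] = (3/2 - (-19/6)) / (6 - 2) = 7/6
h(w) = (9/2)·(w - 2) + (-19/6)·(w - 2)(w - 4) + (7/6)·(w - 2)(w - 4)(w - 5)
Expanding: h(w) = (7/6)w^3 - 16w^2 + (407/6)w - 81

h(w) = (7/6)w^3 - 16w^2 + (407/6)w - 81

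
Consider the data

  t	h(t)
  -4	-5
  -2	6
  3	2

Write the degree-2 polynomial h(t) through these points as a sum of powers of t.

L_0(t) = (t + 2)(t - 3) / [14] = (1/14)t^2 - (1/14)t - 3/7
L_1(t) = (t + 4)(t - 3) / [-10] = -(1/10)t^2 - (1/10)t + 6/5
L_2(t) = (t + 4)(t + 2) / [35] = (1/35)t^2 + (6/35)t + 8/35
h(t) = (-5)·L_0 + 6·L_1 + 2·L_2
  (-5)·L_0(t) = -(5/14)t^2 + (5/14)t + 15/7
  6·L_1(t) = -(3/5)t^2 - (3/5)t + 36/5
  2·L_2(t) = (2/35)t^2 + (12/35)t + 16/35
Adding term by term: -(9/10)t^2 + (1/10)t + 49/5

h(t) = -(9/10)t^2 + (1/10)t + 49/5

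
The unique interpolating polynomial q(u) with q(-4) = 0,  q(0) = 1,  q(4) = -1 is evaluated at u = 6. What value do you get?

-25/8

Using Newton's divided-difference form:
q[-4,0] = (1 - 0) / (0 - (-4)) = 1/4
q[0,4] = (-1 - 1) / (4 - 0) = -1/2
q[-4,0,4] = (-1/2 - 1/4) / (4 - (-4)) = -3/32
q(6) = 0 + (1/4)·(10) + (-3/32)·(10)·(6) = -25/8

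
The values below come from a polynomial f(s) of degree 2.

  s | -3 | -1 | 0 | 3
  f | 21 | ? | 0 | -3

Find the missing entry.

5

The 3 known values determine f uniquely (degree ≤ 2).
L_0(-1) = (-1)·(-4)/[(-3)·(-6)] = 2/9
L_1(-1) = (2)·(-4)/[(3)·(-3)] = 8/9
L_2(-1) = (2)·(-1)/[(6)·(3)] = -1/9
Sum: 21·(2/9) + 0 + (-3)·(-1/9) = 5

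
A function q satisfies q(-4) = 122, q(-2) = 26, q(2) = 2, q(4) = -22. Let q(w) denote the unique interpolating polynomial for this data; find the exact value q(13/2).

-1271/8

L_0(13/2) = (17/2)·(9/2)·(5/2)/[(-2)·(-6)·(-8)] = -255/256
L_1(13/2) = (21/2)·(9/2)·(5/2)/[(2)·(-4)·(-6)] = 315/128
L_2(13/2) = (21/2)·(17/2)·(5/2)/[(6)·(4)·(-2)] = -595/128
L_3(13/2) = (21/2)·(17/2)·(9/2)/[(8)·(6)·(2)] = 1071/256
Sum: 122·(-255/256) + 26·(315/128) + 2·(-595/128) + (-22)·(1071/256) = -1271/8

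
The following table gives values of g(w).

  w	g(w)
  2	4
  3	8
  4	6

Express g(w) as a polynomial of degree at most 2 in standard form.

Build the Lagrange basis polynomials:
L_0(w) = (w - 3)(w - 4) / [2] = (1/2)w^2 - (7/2)w + 6
L_1(w) = (w - 2)(w - 4) / [-1] = -w^2 + 6w - 8
L_2(w) = (w - 2)(w - 3) / [2] = (1/2)w^2 - (5/2)w + 3
g(w) = 4·L_0 + 8·L_1 + 6·L_2
  4·L_0(w) = 2w^2 - 14w + 24
  8·L_1(w) = -8w^2 + 48w - 64
  6·L_2(w) = 3w^2 - 15w + 18
Adding term by term: -3w^2 + 19w - 22

g(w) = -3w^2 + 19w - 22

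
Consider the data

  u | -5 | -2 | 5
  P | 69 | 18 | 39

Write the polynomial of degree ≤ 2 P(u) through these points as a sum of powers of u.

P(u) = 2u^2 - 3u + 4

Newton's divided differences:
P[-5,-2] = (18 - 69) / (-2 - (-5)) = -17
P[-2,5] = (39 - 18) / (5 - (-2)) = 3
P[-5,-2,5] = (3 - (-17)) / (5 - (-5)) = 2
P(u) = 69 + (-17)·(u + 5) + 2·(u + 5)(u + 2)
Expanding: P(u) = 2u^2 - 3u + 4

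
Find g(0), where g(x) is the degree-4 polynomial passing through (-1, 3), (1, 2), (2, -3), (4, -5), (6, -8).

L_0(0) = (-1)·(-2)·(-4)·(-6)/[(-2)·(-3)·(-5)·(-7)] = 8/35
L_1(0) = (1)·(-2)·(-4)·(-6)/[(2)·(-1)·(-3)·(-5)] = 8/5
L_2(0) = (1)·(-1)·(-4)·(-6)/[(3)·(1)·(-2)·(-4)] = -1
L_3(0) = (1)·(-1)·(-2)·(-6)/[(5)·(3)·(2)·(-2)] = 1/5
L_4(0) = (1)·(-1)·(-2)·(-4)/[(7)·(5)·(4)·(2)] = -1/35
Sum: 3·(8/35) + 2·(8/5) + (-3)·(-1) + (-5)·(1/5) + (-8)·(-1/35) = 214/35

214/35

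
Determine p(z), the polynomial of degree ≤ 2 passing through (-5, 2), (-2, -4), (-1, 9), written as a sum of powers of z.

Newton's divided differences:
p[-5,-2] = (-4 - 2) / (-2 - (-5)) = -2
p[-2,-1] = (9 - (-4)) / (-1 - (-2)) = 13
p[-5,-2,-1] = (13 - (-2)) / (-1 - (-5)) = 15/4
p(z) = 2 + (-2)·(z + 5) + (15/4)·(z + 5)(z + 2)
Expanding: p(z) = (15/4)z^2 + (97/4)z + 59/2

p(z) = (15/4)z^2 + (97/4)z + 59/2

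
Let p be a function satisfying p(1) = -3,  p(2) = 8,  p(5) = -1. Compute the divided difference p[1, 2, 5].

p[1,2] = (8 - (-3)) / (2 - 1) = 11
p[2,5] = (-1 - 8) / (5 - 2) = -3
p[1,2,5] = (-3 - 11) / (5 - 1) = -7/2

-7/2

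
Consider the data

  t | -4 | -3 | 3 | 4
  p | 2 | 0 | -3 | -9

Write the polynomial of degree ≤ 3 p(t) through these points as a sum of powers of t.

Newton's divided differences:
p[-4,-3] = (0 - 2) / (-3 - (-4)) = -2
p[-3,3] = (-3 - 0) / (3 - (-3)) = -1/2
p[3,4] = (-9 - (-3)) / (4 - 3) = -6
p[-4,-3,3] = (-1/2 - (-2)) / (3 - (-4)) = 3/14
p[-3,3,4] = (-6 - (-1/2)) / (4 - (-3)) = -11/14
p[-4,-3,3,4] = (-11/14 - 3/14) / (4 - (-4)) = -1/8
p(t) = 2 + (-2)·(t + 4) + (3/14)·(t + 4)(t + 3) + (-1/8)·(t + 4)(t + 3)(t - 3)
Expanding: p(t) = -(1/8)t^3 - (2/7)t^2 + (5/8)t + 15/14

p(t) = -(1/8)t^3 - (2/7)t^2 + (5/8)t + 15/14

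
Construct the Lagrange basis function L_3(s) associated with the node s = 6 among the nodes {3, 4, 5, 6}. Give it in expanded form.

L_3(s) = (1/6)s^3 - 2s^2 + (47/6)s - 10

L_3(s) = (s - 3)(s - 4)(s - 5) / [(3)·(2)·(1)]
       = (s^3 - 12s^2 + 47s - 60) / (6)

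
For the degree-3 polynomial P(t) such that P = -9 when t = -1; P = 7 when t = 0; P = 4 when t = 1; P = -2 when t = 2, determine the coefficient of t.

Build the Lagrange basis polynomials:
L_0(t) = t(t - 1)(t - 2) / [-6] = -(1/6)t^3 + (1/2)t^2 - (1/3)t
L_1(t) = (t + 1)(t - 1)(t - 2) / [2] = (1/2)t^3 - t^2 - (1/2)t + 1
L_2(t) = (t + 1)t(t - 2) / [-2] = -(1/2)t^3 + (1/2)t^2 + t
L_3(t) = (t + 1)t(t - 1) / [6] = (1/6)t^3 - (1/6)t
P(t) = (-9)·L_0 + 7·L_1 + 4·L_2 + (-2)·L_3
Only the coefficient of t is needed; take it from each L_i and combine:
(-9)·(-1/3) + 7·(-1/2) + 4·(1) + (-2)·(-1/6) = 23/6

23/6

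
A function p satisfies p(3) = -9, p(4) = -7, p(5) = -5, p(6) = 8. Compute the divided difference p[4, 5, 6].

p[4,5] = (-5 - (-7)) / (5 - 4) = 2
p[5,6] = (8 - (-5)) / (6 - 5) = 13
p[4,5,6] = (13 - 2) / (6 - 4) = 11/2

11/2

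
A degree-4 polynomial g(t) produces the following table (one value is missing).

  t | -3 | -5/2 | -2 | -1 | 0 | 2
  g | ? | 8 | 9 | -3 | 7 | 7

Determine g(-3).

The 5 known values determine g uniquely (degree ≤ 4).
Evaluate each Lagrange basis at t = -3:
L_0(-3) = (-1)·(-2)·(-3)·(-5)/[(-1/2)·(-3/2)·(-5/2)·(-9/2)] = 32/9
L_1(-3) = (-1/2)·(-2)·(-3)·(-5)/[(1/2)·(-1)·(-2)·(-4)] = -15/4
L_2(-3) = (-1/2)·(-1)·(-3)·(-5)/[(3/2)·(1)·(-1)·(-3)] = 5/3
L_3(-3) = (-1/2)·(-1)·(-2)·(-5)/[(5/2)·(2)·(1)·(-2)] = -1/2
L_4(-3) = (-1/2)·(-1)·(-2)·(-3)/[(9/2)·(4)·(3)·(2)] = 1/36
Sum: 8·(32/9) + 9·(-15/4) + (-3)·(5/3) + 7·(-1/2) + 7·(1/36) = -245/18

-245/18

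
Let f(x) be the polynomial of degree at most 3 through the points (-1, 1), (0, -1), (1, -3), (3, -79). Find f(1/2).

Evaluate each Lagrange basis at x = 1/2:
L_0(1/2) = (1/2)·(-1/2)·(-5/2)/[(-1)·(-2)·(-4)] = -5/64
L_1(1/2) = (3/2)·(-1/2)·(-5/2)/[(1)·(-1)·(-3)] = 5/8
L_2(1/2) = (3/2)·(1/2)·(-5/2)/[(2)·(1)·(-2)] = 15/32
L_3(1/2) = (3/2)·(1/2)·(-1/2)/[(4)·(3)·(2)] = -1/64
Sum: 1·(-5/64) + (-1)·(5/8) + (-3)·(15/32) + (-79)·(-1/64) = -7/8

-7/8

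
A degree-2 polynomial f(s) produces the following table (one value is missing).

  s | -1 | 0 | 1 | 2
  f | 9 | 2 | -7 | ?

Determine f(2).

-18

The 3 known values determine f uniquely (degree ≤ 2).
L_0(2) = (2)·(1)/[(-1)·(-2)] = 1
L_1(2) = (3)·(1)/[(1)·(-1)] = -3
L_2(2) = (3)·(2)/[(2)·(1)] = 3
Sum: 9·(1) + 2·(-3) + (-7)·(3) = -18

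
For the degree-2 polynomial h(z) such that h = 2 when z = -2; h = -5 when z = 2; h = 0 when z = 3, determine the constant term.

-69/10

L_0(z) = (z - 2)(z - 3) / [20] = (1/20)z^2 - (1/4)z + 3/10
L_1(z) = (z + 2)(z - 3) / [-4] = -(1/4)z^2 + (1/4)z + 3/2
L_2(z) = (z + 2)(z - 2) / [5] = (1/5)z^2 - 4/5
h(z) = 2·L_0 + (-5)·L_1 + 0·L_2
Only the constant term is needed; take it from each L_i and combine:
2·(3/10) + (-5)·(3/2) + 0·(-4/5) = -69/10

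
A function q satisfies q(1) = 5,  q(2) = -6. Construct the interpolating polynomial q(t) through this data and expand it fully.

L_0(t) = (t - 2) / [-1] = -t + 2
L_1(t) = (t - 1) / [1] = t - 1
q(t) = 5·L_0 + (-6)·L_1
  5·L_0(t) = -5t + 10
  (-6)·L_1(t) = -6t + 6
Adding term by term: -11t + 16

q(t) = -11t + 16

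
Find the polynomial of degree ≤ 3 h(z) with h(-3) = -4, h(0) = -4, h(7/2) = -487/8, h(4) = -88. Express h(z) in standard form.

h(z) = -z^3 - 2z^2 + 3z - 4

Newton's divided differences:
h[-3,0] = (-4 - (-4)) / (0 - (-3)) = 0
h[0,7/2] = (-487/8 - (-4)) / (7/2 - 0) = -65/4
h[7/2,4] = (-88 - (-487/8)) / (4 - 7/2) = -217/4
h[-3,0,7/2] = (-65/4 - 0) / (7/2 - (-3)) = -5/2
h[0,7/2,4] = (-217/4 - (-65/4)) / (4 - 0) = -19/2
h[-3,0,7/2,4] = (-19/2 - (-5/2)) / (4 - (-3)) = -1
h(z) = -4 + (-5/2)·(z + 3)z + (-1)·(z + 3)z(z - 7/2)
Expanding: h(z) = -z^3 - 2z^2 + 3z - 4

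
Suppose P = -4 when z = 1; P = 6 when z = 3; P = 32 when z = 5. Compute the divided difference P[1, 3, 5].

P[1,3] = (6 - (-4)) / (3 - 1) = 5
P[3,5] = (32 - 6) / (5 - 3) = 13
P[1,3,5] = (13 - 5) / (5 - 1) = 2

2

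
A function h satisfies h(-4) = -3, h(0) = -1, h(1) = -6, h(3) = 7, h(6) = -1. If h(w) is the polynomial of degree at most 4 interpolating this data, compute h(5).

682/35

L_0(5) = (5)·(4)·(2)·(-1)/[(-4)·(-5)·(-7)·(-10)] = -1/35
L_1(5) = (9)·(4)·(2)·(-1)/[(4)·(-1)·(-3)·(-6)] = 1
L_2(5) = (9)·(5)·(2)·(-1)/[(5)·(1)·(-2)·(-5)] = -9/5
L_3(5) = (9)·(5)·(4)·(-1)/[(7)·(3)·(2)·(-3)] = 10/7
L_4(5) = (9)·(5)·(4)·(2)/[(10)·(6)·(5)·(3)] = 2/5
Sum: (-3)·(-1/35) + (-1)·(1) + (-6)·(-9/5) + 7·(10/7) + (-1)·(2/5) = 682/35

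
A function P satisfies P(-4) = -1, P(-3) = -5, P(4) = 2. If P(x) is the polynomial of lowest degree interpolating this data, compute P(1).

-17/2

L_0(1) = (4)·(-3)/[(-1)·(-8)] = -3/2
L_1(1) = (5)·(-3)/[(1)·(-7)] = 15/7
L_2(1) = (5)·(4)/[(8)·(7)] = 5/14
Sum: (-1)·(-3/2) + (-5)·(15/7) + 2·(5/14) = -17/2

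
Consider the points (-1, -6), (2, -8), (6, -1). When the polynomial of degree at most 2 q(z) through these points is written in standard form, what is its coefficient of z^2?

29/84

The leading coefficient equals the top divided difference q[-1,2,6].
q[-1,2] = (-8 - (-6)) / (2 - (-1)) = -2/3
q[2,6] = (-1 - (-8)) / (6 - 2) = 7/4
q[-1,2,6] = (7/4 - (-2/3)) / (6 - (-1)) = 29/84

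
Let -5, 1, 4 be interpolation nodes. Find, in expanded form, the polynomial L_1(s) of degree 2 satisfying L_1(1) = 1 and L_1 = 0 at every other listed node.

L_1(s) = (s + 5)(s - 4) / [(6)·(-3)]
       = (s^2 + s - 20) / (-18)

L_1(s) = -(1/18)s^2 - (1/18)s + 10/9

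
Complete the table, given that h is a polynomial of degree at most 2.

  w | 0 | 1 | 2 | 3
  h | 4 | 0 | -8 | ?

The 3 known values determine h uniquely (degree ≤ 2).
Evaluate each Lagrange basis at w = 3:
L_0(3) = (2)·(1)/[(-1)·(-2)] = 1
L_1(3) = (3)·(1)/[(1)·(-1)] = -3
L_2(3) = (3)·(2)/[(2)·(1)] = 3
Sum: 4·(1) + 0 + (-8)·(3) = -20

-20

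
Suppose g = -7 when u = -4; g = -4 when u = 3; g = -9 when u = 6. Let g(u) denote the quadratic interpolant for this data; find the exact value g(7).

L_0(7) = (4)·(1)/[(-7)·(-10)] = 2/35
L_1(7) = (11)·(1)/[(7)·(-3)] = -11/21
L_2(7) = (11)·(4)/[(10)·(3)] = 22/15
Sum: (-7)·(2/35) + (-4)·(-11/21) + (-9)·(22/15) = -1208/105

-1208/105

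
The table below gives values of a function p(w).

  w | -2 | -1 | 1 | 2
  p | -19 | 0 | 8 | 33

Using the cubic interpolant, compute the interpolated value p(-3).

Using Newton's divided-difference form:
p[-2,-1] = (0 - (-19)) / (-1 - (-2)) = 19
p[-1,1] = (8 - 0) / (1 - (-1)) = 4
p[1,2] = (33 - 8) / (2 - 1) = 25
p[-2,-1,1] = (4 - 19) / (1 - (-2)) = -5
p[-1,1,2] = (25 - 4) / (2 - (-1)) = 7
p[-2,-1,1,2] = (7 - (-5)) / (2 - (-2)) = 3
p(-3) = -19 + 19·(-1) + (-5)·(-1)·(-2) + 3·(-1)·(-2)·(-4) = -72

-72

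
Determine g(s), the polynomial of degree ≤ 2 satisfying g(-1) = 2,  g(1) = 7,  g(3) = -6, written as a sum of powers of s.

g(s) = -(9/4)s^2 + (5/2)s + 27/4

Newton's divided differences:
g[-1,1] = (7 - 2) / (1 - (-1)) = 5/2
g[1,3] = (-6 - 7) / (3 - 1) = -13/2
g[-1,1,3] = (-13/2 - 5/2) / (3 - (-1)) = -9/4
g(s) = 2 + (5/2)·(s + 1) + (-9/4)·(s + 1)(s - 1)
Expanding: g(s) = -(9/4)s^2 + (5/2)s + 27/4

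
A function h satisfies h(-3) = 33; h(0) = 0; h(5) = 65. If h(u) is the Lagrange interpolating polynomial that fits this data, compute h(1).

1

Evaluate each Lagrange basis at u = 1:
L_0(1) = (1)·(-4)/[(-3)·(-8)] = -1/6
L_1(1) = (4)·(-4)/[(3)·(-5)] = 16/15
L_2(1) = (4)·(1)/[(8)·(5)] = 1/10
Sum: 33·(-1/6) + 0 + 65·(1/10) = 1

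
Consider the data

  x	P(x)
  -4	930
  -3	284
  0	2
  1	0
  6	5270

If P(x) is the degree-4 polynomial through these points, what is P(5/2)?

1161/8

L_0(5/2) = (11/2)·(5/2)·(3/2)·(-7/2)/[(-1)·(-4)·(-5)·(-10)] = -231/640
L_1(5/2) = (13/2)·(5/2)·(3/2)·(-7/2)/[(1)·(-3)·(-4)·(-9)] = 455/576
L_2(5/2) = (13/2)·(11/2)·(3/2)·(-7/2)/[(4)·(3)·(-1)·(-6)] = -1001/384
L_3(5/2) = (13/2)·(11/2)·(5/2)·(-7/2)/[(5)·(4)·(1)·(-5)] = 1001/320
L_4(5/2) = (13/2)·(11/2)·(5/2)·(3/2)/[(10)·(9)·(6)·(5)] = 143/2880
Sum: 930·(-231/640) + 284·(455/576) + 2·(-1001/384) + 0 + 5270·(143/2880) = 1161/8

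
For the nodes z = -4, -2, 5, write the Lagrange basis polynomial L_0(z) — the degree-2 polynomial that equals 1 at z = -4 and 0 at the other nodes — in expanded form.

L_0(z) = (z + 2)(z - 5) / [(-2)·(-9)]
       = (z^2 - 3z - 10) / (18)

L_0(z) = (1/18)z^2 - (1/6)z - 5/9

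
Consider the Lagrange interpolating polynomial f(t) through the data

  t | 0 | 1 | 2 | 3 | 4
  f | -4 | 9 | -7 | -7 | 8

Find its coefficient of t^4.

The leading coefficient equals the top divided difference f[0,1,2,3,4].
f[0,1] = (9 - (-4)) / (1 - 0) = 13
f[1,2] = (-7 - 9) / (2 - 1) = -16
f[2,3] = (-7 - (-7)) / (3 - 2) = 0
f[3,4] = (8 - (-7)) / (4 - 3) = 15
f[0,1,2] = (-16 - 13) / (2 - 0) = -29/2
f[1,2,3] = (0 - (-16)) / (3 - 1) = 8
f[2,3,4] = (15 - 0) / (4 - 2) = 15/2
f[0,1,2,3] = (8 - (-29/2)) / (3 - 0) = 15/2
f[1,2,3,4] = (15/2 - 8) / (4 - 1) = -1/6
f[0,1,2,3,4] = (-1/6 - 15/2) / (4 - 0) = -23/12

-23/12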